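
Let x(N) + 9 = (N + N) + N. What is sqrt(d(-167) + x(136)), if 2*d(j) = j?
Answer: sqrt(1262)/2 ≈ 17.762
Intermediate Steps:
x(N) = -9 + 3*N (x(N) = -9 + ((N + N) + N) = -9 + (2*N + N) = -9 + 3*N)
d(j) = j/2
sqrt(d(-167) + x(136)) = sqrt((1/2)*(-167) + (-9 + 3*136)) = sqrt(-167/2 + (-9 + 408)) = sqrt(-167/2 + 399) = sqrt(631/2) = sqrt(1262)/2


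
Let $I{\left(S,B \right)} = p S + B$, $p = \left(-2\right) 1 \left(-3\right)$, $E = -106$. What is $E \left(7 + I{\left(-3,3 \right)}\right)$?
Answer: $848$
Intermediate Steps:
$p = 6$ ($p = \left(-2\right) \left(-3\right) = 6$)
$I{\left(S,B \right)} = B + 6 S$ ($I{\left(S,B \right)} = 6 S + B = B + 6 S$)
$E \left(7 + I{\left(-3,3 \right)}\right) = - 106 \left(7 + \left(3 + 6 \left(-3\right)\right)\right) = - 106 \left(7 + \left(3 - 18\right)\right) = - 106 \left(7 - 15\right) = \left(-106\right) \left(-8\right) = 848$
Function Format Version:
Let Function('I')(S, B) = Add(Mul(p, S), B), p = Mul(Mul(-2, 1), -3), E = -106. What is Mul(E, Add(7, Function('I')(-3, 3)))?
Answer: 848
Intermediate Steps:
p = 6 (p = Mul(-2, -3) = 6)
Function('I')(S, B) = Add(B, Mul(6, S)) (Function('I')(S, B) = Add(Mul(6, S), B) = Add(B, Mul(6, S)))
Mul(E, Add(7, Function('I')(-3, 3))) = Mul(-106, Add(7, Add(3, Mul(6, -3)))) = Mul(-106, Add(7, Add(3, -18))) = Mul(-106, Add(7, -15)) = Mul(-106, -8) = 848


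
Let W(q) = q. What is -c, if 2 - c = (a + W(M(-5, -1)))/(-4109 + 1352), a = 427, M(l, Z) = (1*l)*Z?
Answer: -1982/919 ≈ -2.1567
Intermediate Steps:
M(l, Z) = Z*l (M(l, Z) = l*Z = Z*l)
c = 1982/919 (c = 2 - (427 - 1*(-5))/(-4109 + 1352) = 2 - (427 + 5)/(-2757) = 2 - 432*(-1)/2757 = 2 - 1*(-144/919) = 2 + 144/919 = 1982/919 ≈ 2.1567)
-c = -1*1982/919 = -1982/919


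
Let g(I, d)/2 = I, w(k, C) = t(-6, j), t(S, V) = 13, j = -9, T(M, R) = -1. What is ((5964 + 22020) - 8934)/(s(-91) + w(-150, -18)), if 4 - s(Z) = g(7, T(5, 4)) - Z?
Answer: -9525/44 ≈ -216.48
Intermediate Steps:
w(k, C) = 13
g(I, d) = 2*I
s(Z) = -10 + Z (s(Z) = 4 - (2*7 - Z) = 4 - (14 - Z) = 4 + (-14 + Z) = -10 + Z)
((5964 + 22020) - 8934)/(s(-91) + w(-150, -18)) = ((5964 + 22020) - 8934)/((-10 - 91) + 13) = (27984 - 8934)/(-101 + 13) = 19050/(-88) = 19050*(-1/88) = -9525/44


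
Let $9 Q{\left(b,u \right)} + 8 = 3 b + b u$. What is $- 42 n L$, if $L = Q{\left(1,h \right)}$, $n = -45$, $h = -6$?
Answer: $-2310$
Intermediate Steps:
$Q{\left(b,u \right)} = - \frac{8}{9} + \frac{b}{3} + \frac{b u}{9}$ ($Q{\left(b,u \right)} = - \frac{8}{9} + \frac{3 b + b u}{9} = - \frac{8}{9} + \left(\frac{b}{3} + \frac{b u}{9}\right) = - \frac{8}{9} + \frac{b}{3} + \frac{b u}{9}$)
$L = - \frac{11}{9}$ ($L = - \frac{8}{9} + \frac{1}{3} \cdot 1 + \frac{1}{9} \cdot 1 \left(-6\right) = - \frac{8}{9} + \frac{1}{3} - \frac{2}{3} = - \frac{11}{9} \approx -1.2222$)
$- 42 n L = \left(-42\right) \left(-45\right) \left(- \frac{11}{9}\right) = 1890 \left(- \frac{11}{9}\right) = -2310$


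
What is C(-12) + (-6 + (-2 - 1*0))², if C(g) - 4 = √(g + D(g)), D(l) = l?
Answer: 68 + 2*I*√6 ≈ 68.0 + 4.899*I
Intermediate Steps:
C(g) = 4 + √2*√g (C(g) = 4 + √(g + g) = 4 + √(2*g) = 4 + √2*√g)
C(-12) + (-6 + (-2 - 1*0))² = (4 + √2*√(-12)) + (-6 + (-2 - 1*0))² = (4 + √2*(2*I*√3)) + (-6 + (-2 + 0))² = (4 + 2*I*√6) + (-6 - 2)² = (4 + 2*I*√6) + (-8)² = (4 + 2*I*√6) + 64 = 68 + 2*I*√6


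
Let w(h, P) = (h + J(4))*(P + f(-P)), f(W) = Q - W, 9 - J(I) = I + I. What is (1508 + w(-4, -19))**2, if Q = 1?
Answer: 2621161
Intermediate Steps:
J(I) = 9 - 2*I (J(I) = 9 - (I + I) = 9 - 2*I)
f(W) = 1 - W
w(h, P) = (1 + h)*(1 + 2*P) (w(h, P) = (h + (9 - 2*4))*(P + (1 - (-1)*P)) = (h + (9 - 8))*(P + (1 + P)) = (h + 1)*(1 + 2*P) = (1 + h)*(1 + 2*P))
(1508 + w(-4, -19))**2 = (1508 + (1 - 4 + 2*(-19) + 2*(-19)*(-4)))**2 = (1508 + (1 - 4 - 38 + 152))**2 = (1508 + 111)**2 = 1619**2 = 2621161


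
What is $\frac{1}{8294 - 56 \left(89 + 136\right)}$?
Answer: $- \frac{1}{4306} \approx -0.00023223$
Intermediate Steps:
$\frac{1}{8294 - 56 \left(89 + 136\right)} = \frac{1}{8294 - 12600} = \frac{1}{-4306} = - \frac{1}{4306}$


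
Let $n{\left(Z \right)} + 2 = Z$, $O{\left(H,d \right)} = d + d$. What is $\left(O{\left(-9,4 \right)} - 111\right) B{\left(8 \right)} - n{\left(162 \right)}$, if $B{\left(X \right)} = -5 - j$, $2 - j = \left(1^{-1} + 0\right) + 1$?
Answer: $355$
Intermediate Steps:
$j = 0$ ($j = 2 - \left(\left(1^{-1} + 0\right) + 1\right) = 2 - \left(\left(1 + 0\right) + 1\right) = 2 - \left(1 + 1\right) = 2 - 2 = 0$)
$O{\left(H,d \right)} = 2 d$
$n{\left(Z \right)} = -2 + Z$
$B{\left(X \right)} = -5$ ($B{\left(X \right)} = -5 - 0 = -5 + 0 = -5$)
$\left(O{\left(-9,4 \right)} - 111\right) B{\left(8 \right)} - n{\left(162 \right)} = \left(2 \cdot 4 - 111\right) \left(-5\right) - \left(-2 + 162\right) = \left(8 - 111\right) \left(-5\right) - 160 = \left(-103\right) \left(-5\right) - 160 = 515 - 160 = 355$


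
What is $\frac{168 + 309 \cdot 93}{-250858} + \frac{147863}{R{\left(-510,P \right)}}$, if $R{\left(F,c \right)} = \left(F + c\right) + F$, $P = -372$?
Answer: $- \frac{18566426107}{174597168} \approx -106.34$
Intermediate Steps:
$R{\left(F,c \right)} = c + 2 F$
$\frac{168 + 309 \cdot 93}{-250858} + \frac{147863}{R{\left(-510,P \right)}} = \frac{168 + 309 \cdot 93}{-250858} + \frac{147863}{-372 + 2 \left(-510\right)} = \left(168 + 28737\right) \left(- \frac{1}{250858}\right) + \frac{147863}{-372 - 1020} = 28905 \left(- \frac{1}{250858}\right) + \frac{147863}{-1392} = - \frac{28905}{250858} + 147863 \left(- \frac{1}{1392}\right) = - \frac{28905}{250858} - \frac{147863}{1392} = - \frac{18566426107}{174597168}$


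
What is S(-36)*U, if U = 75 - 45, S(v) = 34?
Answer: 1020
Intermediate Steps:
U = 30
S(-36)*U = 34*30 = 1020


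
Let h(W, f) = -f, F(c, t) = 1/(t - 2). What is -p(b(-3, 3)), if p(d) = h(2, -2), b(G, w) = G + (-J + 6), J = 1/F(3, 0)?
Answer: -2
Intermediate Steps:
F(c, t) = 1/(-2 + t)
J = -2 (J = 1/(1/(-2 + 0)) = 1/(1/(-2)) = 1/(-½) = -2)
b(G, w) = 8 + G (b(G, w) = G + (-1*(-2) + 6) = G + (2 + 6) = G + 8 = 8 + G)
p(d) = 2 (p(d) = -1*(-2) = 2)
-p(b(-3, 3)) = -1*2 = -2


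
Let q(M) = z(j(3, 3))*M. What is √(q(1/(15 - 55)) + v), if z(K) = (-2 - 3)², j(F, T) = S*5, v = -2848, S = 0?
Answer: I*√45578/4 ≈ 53.372*I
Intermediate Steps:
j(F, T) = 0 (j(F, T) = 0*5 = 0)
z(K) = 25 (z(K) = (-5)² = 25)
q(M) = 25*M
√(q(1/(15 - 55)) + v) = √(25/(15 - 55) - 2848) = √(25/(-40) - 2848) = √(25*(-1/40) - 2848) = √(-5/8 - 2848) = √(-22789/8) = I*√45578/4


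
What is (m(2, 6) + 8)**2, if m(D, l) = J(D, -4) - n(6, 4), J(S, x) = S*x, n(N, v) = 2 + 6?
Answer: 64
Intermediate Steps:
n(N, v) = 8
m(D, l) = -8 - 4*D (m(D, l) = D*(-4) - 1*8 = -4*D - 8 = -8 - 4*D)
(m(2, 6) + 8)**2 = ((-8 - 4*2) + 8)**2 = ((-8 - 8) + 8)**2 = (-16 + 8)**2 = (-8)**2 = 64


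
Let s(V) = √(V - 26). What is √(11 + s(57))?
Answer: √(11 + √31) ≈ 4.0704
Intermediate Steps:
s(V) = √(-26 + V)
√(11 + s(57)) = √(11 + √(-26 + 57)) = √(11 + √31)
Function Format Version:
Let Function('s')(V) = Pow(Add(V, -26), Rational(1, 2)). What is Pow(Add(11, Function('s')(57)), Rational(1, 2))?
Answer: Pow(Add(11, Pow(31, Rational(1, 2))), Rational(1, 2)) ≈ 4.0704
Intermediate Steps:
Function('s')(V) = Pow(Add(-26, V), Rational(1, 2))
Pow(Add(11, Function('s')(57)), Rational(1, 2)) = Pow(Add(11, Pow(Add(-26, 57), Rational(1, 2))), Rational(1, 2)) = Pow(Add(11, Pow(31, Rational(1, 2))), Rational(1, 2))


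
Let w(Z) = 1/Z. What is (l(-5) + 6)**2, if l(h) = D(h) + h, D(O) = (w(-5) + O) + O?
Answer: 2116/25 ≈ 84.640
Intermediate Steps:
D(O) = -1/5 + 2*O (D(O) = (1/(-5) + O) + O = (-1/5 + O) + O = -1/5 + 2*O)
l(h) = -1/5 + 3*h (l(h) = (-1/5 + 2*h) + h = -1/5 + 3*h)
(l(-5) + 6)**2 = ((-1/5 + 3*(-5)) + 6)**2 = ((-1/5 - 15) + 6)**2 = (-76/5 + 6)**2 = (-46/5)**2 = 2116/25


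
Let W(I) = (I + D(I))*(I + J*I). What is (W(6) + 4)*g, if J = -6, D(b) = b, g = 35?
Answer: -12460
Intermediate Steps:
W(I) = -10*I² (W(I) = (I + I)*(I - 6*I) = (2*I)*(-5*I) = -10*I²)
(W(6) + 4)*g = (-10*6² + 4)*35 = (-10*36 + 4)*35 = (-360 + 4)*35 = -356*35 = -12460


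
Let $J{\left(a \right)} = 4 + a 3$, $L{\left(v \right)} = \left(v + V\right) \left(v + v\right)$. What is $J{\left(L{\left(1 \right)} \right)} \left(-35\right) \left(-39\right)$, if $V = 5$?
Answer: $54600$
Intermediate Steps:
$L{\left(v \right)} = 2 v \left(5 + v\right)$ ($L{\left(v \right)} = \left(v + 5\right) \left(v + v\right) = \left(5 + v\right) 2 v = 2 v \left(5 + v\right)$)
$J{\left(a \right)} = 4 + 3 a$
$J{\left(L{\left(1 \right)} \right)} \left(-35\right) \left(-39\right) = \left(4 + 3 \cdot 2 \cdot 1 \left(5 + 1\right)\right) \left(-35\right) \left(-39\right) = \left(4 + 3 \cdot 2 \cdot 1 \cdot 6\right) \left(-35\right) \left(-39\right) = \left(4 + 3 \cdot 12\right) \left(-35\right) \left(-39\right) = \left(4 + 36\right) \left(-35\right) \left(-39\right) = 40 \left(-35\right) \left(-39\right) = \left(-1400\right) \left(-39\right) = 54600$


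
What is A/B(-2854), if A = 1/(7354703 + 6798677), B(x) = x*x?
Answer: 1/115283752568080 ≈ 8.6743e-15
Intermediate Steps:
B(x) = x**2
A = 1/14153380 ≈ 7.0655e-8
A/B(-2854) = 1/(14153380*((-2854)**2)) = (1/14153380)/8145316 = (1/14153380)*(1/8145316) = 1/115283752568080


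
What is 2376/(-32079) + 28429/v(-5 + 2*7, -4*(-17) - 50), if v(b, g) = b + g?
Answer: 303969913/288711 ≈ 1052.9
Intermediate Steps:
2376/(-32079) + 28429/v(-5 + 2*7, -4*(-17) - 50) = 2376/(-32079) + 28429/((-5 + 2*7) + (-4*(-17) - 50)) = 2376*(-1/32079) + 28429/((-5 + 14) + (68 - 50)) = -792/10693 + 28429/(9 + 18) = -792/10693 + 28429/27 = 303969913/288711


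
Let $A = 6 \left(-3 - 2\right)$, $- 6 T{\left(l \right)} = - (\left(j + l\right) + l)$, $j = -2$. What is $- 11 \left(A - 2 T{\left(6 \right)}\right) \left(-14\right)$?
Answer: $- \frac{15400}{3} \approx -5133.3$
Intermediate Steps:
$T{\left(l \right)} = - \frac{1}{3} + \frac{l}{3}$ ($T{\left(l \right)} = - \frac{\left(-1\right) \left(\left(-2 + l\right) + l\right)}{6} = - \frac{\left(-1\right) \left(-2 + 2 l\right)}{6} = - \frac{2 - 2 l}{6} = - \frac{1}{3} + \frac{l}{3}$)
$A = -30$ ($A = 6 \left(-5\right) = -30$)
$- 11 \left(A - 2 T{\left(6 \right)}\right) \left(-14\right) = - 11 \left(-30 - 2 \left(- \frac{1}{3} + \frac{1}{3} \cdot 6\right)\right) \left(-14\right) = - 11 \left(-30 - 2 \left(- \frac{1}{3} + 2\right)\right) \left(-14\right) = - 11 \left(-30 - \frac{10}{3}\right) \left(-14\right) = \left(-11\right) \left(- \frac{100}{3}\right) \left(-14\right) = \frac{1100}{3} \left(-14\right) = - \frac{15400}{3}$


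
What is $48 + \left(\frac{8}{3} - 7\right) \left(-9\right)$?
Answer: $87$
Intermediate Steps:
$48 + \left(\frac{8}{3} - 7\right) \left(-9\right) = 48 - -39 = 48 + 39 = 87$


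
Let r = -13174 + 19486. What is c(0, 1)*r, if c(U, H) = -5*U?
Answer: 0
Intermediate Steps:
r = 6312
c(0, 1)*r = -5*0*6312 = 0*6312 = 0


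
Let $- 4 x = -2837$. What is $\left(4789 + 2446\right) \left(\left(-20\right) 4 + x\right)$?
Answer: $\frac{18210495}{4} \approx 4.5526 \cdot 10^{6}$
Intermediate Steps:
$x = \frac{2837}{4}$ ($x = \left(- \frac{1}{4}\right) \left(-2837\right) = \frac{2837}{4} \approx 709.25$)
$\left(4789 + 2446\right) \left(\left(-20\right) 4 + x\right) = \left(4789 + 2446\right) \left(\left(-20\right) 4 + \frac{2837}{4}\right) = 7235 \left(-80 + \frac{2837}{4}\right) = 7235 \cdot \frac{2517}{4} = \frac{18210495}{4}$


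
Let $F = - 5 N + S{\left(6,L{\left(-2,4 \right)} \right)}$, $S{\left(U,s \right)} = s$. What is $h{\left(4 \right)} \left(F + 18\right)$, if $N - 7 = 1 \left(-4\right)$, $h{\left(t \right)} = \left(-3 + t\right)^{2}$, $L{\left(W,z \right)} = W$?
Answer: $1$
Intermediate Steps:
$N = 3$ ($N = 7 + 1 \left(-4\right) = 7 - 4 = 3$)
$F = -17$ ($F = \left(-5\right) 3 - 2 = -15 - 2 = -17$)
$h{\left(4 \right)} \left(F + 18\right) = \left(-3 + 4\right)^{2} \left(-17 + 18\right) = 1^{2} \cdot 1 = 1 \cdot 1 = 1$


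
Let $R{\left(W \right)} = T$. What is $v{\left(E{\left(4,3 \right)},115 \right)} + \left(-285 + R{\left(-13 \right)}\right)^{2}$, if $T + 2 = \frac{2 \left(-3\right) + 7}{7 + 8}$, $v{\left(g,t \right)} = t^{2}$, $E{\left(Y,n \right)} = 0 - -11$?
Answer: $\frac{21500041}{225} \approx 95556.0$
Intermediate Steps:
$E{\left(Y,n \right)} = 11$ ($E{\left(Y,n \right)} = 0 + 11 = 11$)
$T = - \frac{29}{15}$ ($T = -2 + \frac{2 \left(-3\right) + 7}{7 + 8} = -2 + \frac{-6 + 7}{15} = -2 + 1 \cdot \frac{1}{15} = -2 + \frac{1}{15} = - \frac{29}{15} \approx -1.9333$)
$R{\left(W \right)} = - \frac{29}{15}$
$v{\left(E{\left(4,3 \right)},115 \right)} + \left(-285 + R{\left(-13 \right)}\right)^{2} = 115^{2} + \left(-285 - \frac{29}{15}\right)^{2} = 13225 + \left(- \frac{4304}{15}\right)^{2} = 13225 + \frac{18524416}{225} = \frac{21500041}{225}$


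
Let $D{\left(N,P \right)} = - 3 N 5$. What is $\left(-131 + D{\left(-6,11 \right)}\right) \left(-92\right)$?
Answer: $3772$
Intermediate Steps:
$D{\left(N,P \right)} = - 15 N$
$\left(-131 + D{\left(-6,11 \right)}\right) \left(-92\right) = \left(-131 - -90\right) \left(-92\right) = \left(-131 + 90\right) \left(-92\right) = \left(-41\right) \left(-92\right) = 3772$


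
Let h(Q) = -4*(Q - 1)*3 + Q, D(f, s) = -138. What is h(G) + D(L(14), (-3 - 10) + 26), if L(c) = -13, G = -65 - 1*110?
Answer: 1799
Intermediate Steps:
G = -175 (G = -65 - 110 = -175)
h(Q) = 12 - 11*Q (h(Q) = -4*(-1 + Q)*3 + Q = -4*(-3 + 3*Q) + Q = (12 - 12*Q) + Q = 12 - 11*Q)
h(G) + D(L(14), (-3 - 10) + 26) = (12 - 11*(-175)) - 138 = (12 + 1925) - 138 = 1937 - 138 = 1799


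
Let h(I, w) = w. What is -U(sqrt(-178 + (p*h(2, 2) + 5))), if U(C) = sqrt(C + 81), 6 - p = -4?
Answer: -sqrt(81 + 3*I*sqrt(17)) ≈ -9.026 - 0.6852*I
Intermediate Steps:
p = 10 (p = 6 - 1*(-4) = 6 + 4 = 10)
U(C) = sqrt(81 + C)
-U(sqrt(-178 + (p*h(2, 2) + 5))) = -sqrt(81 + sqrt(-178 + (10*2 + 5))) = -sqrt(81 + sqrt(-178 + (20 + 5))) = -sqrt(81 + sqrt(-178 + 25)) = -sqrt(81 + sqrt(-153)) = -sqrt(81 + 3*I*sqrt(17))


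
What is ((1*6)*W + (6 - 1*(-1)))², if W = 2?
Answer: 361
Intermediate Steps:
((1*6)*W + (6 - 1*(-1)))² = ((1*6)*2 + (6 - 1*(-1)))² = (6*2 + (6 + 1))² = (12 + 7)² = 19² = 361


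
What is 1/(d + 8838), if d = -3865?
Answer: 1/4973 ≈ 0.00020109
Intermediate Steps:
1/(d + 8838) = 1/(-3865 + 8838) = 1/4973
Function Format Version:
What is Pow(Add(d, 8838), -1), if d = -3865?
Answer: Rational(1, 4973) ≈ 0.00020109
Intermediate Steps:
Pow(Add(d, 8838), -1) = Pow(Add(-3865, 8838), -1) = Pow(4973, -1) = Rational(1, 4973)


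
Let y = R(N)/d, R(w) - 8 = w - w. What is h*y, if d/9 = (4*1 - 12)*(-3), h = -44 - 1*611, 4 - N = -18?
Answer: -655/27 ≈ -24.259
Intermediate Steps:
N = 22 (N = 4 - 1*(-18) = 4 + 18 = 22)
h = -655 (h = -44 - 611 = -655)
R(w) = 8 (R(w) = 8 + (w - w) = 8 + 0 = 8)
d = 216 (d = 9*((4*1 - 12)*(-3)) = 9*((4 - 12)*(-3)) = 9*(-8*(-3)) = 9*24 = 216)
y = 1/27 (y = 8/216 = 8*(1/216) = 1/27 ≈ 0.037037)
h*y = -655*1/27 = -655/27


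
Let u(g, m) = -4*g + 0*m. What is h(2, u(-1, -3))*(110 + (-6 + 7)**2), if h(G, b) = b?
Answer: 444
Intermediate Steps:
u(g, m) = -4*g (u(g, m) = -4*g + 0 = -4*g)
h(2, u(-1, -3))*(110 + (-6 + 7)**2) = (-4*(-1))*(110 + (-6 + 7)**2) = 4*(110 + 1**2) = 4*(110 + 1) = 4*111 = 444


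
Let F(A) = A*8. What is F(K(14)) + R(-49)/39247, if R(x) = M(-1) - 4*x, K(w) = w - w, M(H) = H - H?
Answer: 196/39247 ≈ 0.0049940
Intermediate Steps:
M(H) = 0
K(w) = 0
R(x) = -4*x (R(x) = 0 - 4*x = -4*x)
F(A) = 8*A
F(K(14)) + R(-49)/39247 = 8*0 - 4*(-49)/39247 = 0 + 196*(1/39247) = 0 + 196/39247 = 196/39247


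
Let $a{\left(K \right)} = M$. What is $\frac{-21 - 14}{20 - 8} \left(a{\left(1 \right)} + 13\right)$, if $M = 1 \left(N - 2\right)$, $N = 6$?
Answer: $- \frac{595}{12} \approx -49.583$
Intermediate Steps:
$M = 4$ ($M = 1 \left(6 - 2\right) = 1 \cdot 4 = 4$)
$a{\left(K \right)} = 4$
$\frac{-21 - 14}{20 - 8} \left(a{\left(1 \right)} + 13\right) = \frac{-21 - 14}{20 - 8} \left(4 + 13\right) = - \frac{35}{12} \cdot 17 = \left(-35\right) \frac{1}{12} \cdot 17 = \left(- \frac{35}{12}\right) 17 = - \frac{595}{12}$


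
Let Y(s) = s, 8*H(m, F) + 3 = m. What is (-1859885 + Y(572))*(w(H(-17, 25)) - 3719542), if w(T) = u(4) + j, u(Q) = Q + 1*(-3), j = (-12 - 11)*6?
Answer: 6916047520527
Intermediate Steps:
j = -138 (j = -23*6 = -138)
H(m, F) = -3/8 + m/8
u(Q) = -3 + Q (u(Q) = Q - 3 = -3 + Q)
w(T) = -137 (w(T) = (-3 + 4) - 138 = 1 - 138 = -137)
(-1859885 + Y(572))*(w(H(-17, 25)) - 3719542) = (-1859885 + 572)*(-137 - 3719542) = -1859313*(-3719679) = 6916047520527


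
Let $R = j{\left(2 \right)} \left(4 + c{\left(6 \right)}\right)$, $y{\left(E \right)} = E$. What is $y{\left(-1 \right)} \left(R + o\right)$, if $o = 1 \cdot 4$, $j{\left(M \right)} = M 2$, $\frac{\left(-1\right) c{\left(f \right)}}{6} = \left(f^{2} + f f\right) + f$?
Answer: $1852$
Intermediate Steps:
$c{\left(f \right)} = - 12 f^{2} - 6 f$ ($c{\left(f \right)} = - 6 \left(\left(f^{2} + f f\right) + f\right) = - 6 \left(\left(f^{2} + f^{2}\right) + f\right) = - 6 \left(2 f^{2} + f\right) = - 6 \left(f + 2 f^{2}\right) = - 12 f^{2} - 6 f$)
$j{\left(M \right)} = 2 M$
$o = 4$
$R = -1856$ ($R = 2 \cdot 2 \left(4 - 36 \left(1 + 2 \cdot 6\right)\right) = 4 \left(4 - 36 \left(1 + 12\right)\right) = 4 \left(4 - 36 \cdot 13\right) = 4 \left(4 - 468\right) = 4 \left(-464\right) = -1856$)
$y{\left(-1 \right)} \left(R + o\right) = - (-1856 + 4) = \left(-1\right) \left(-1852\right) = 1852$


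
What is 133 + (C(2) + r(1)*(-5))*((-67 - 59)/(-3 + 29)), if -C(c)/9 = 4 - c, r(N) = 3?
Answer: 3808/13 ≈ 292.92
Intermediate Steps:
C(c) = -36 + 9*c (C(c) = -9*(4 - c) = -36 + 9*c)
133 + (C(2) + r(1)*(-5))*((-67 - 59)/(-3 + 29)) = 133 + ((-36 + 9*2) + 3*(-5))*((-67 - 59)/(-3 + 29)) = 133 + ((-36 + 18) - 15)*(-126/26) = 133 + (-18 - 15)*(-126*1/26) = 133 - 33*(-63/13) = 133 + 2079/13 = 3808/13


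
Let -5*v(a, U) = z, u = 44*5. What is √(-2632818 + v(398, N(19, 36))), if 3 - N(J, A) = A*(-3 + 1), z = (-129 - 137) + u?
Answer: 2*I*√16455055/5 ≈ 1622.6*I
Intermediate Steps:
u = 220
z = -46 (z = (-129 - 137) + 220 = -266 + 220 = -46)
N(J, A) = 3 + 2*A (N(J, A) = 3 - A*(-3 + 1) = 3 - A*(-2) = 3 - (-2)*A = 3 + 2*A)
v(a, U) = 46/5 (v(a, U) = -⅕*(-46) = 46/5)
√(-2632818 + v(398, N(19, 36))) = √(-2632818 + 46/5) = √(-13164044/5) = 2*I*√16455055/5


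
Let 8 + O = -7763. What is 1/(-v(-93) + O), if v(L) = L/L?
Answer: -1/7772 ≈ -0.00012867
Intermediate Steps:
O = -7771 (O = -8 - 7763 = -7771)
v(L) = 1
1/(-v(-93) + O) = 1/(-1*1 - 7771) = 1/(-1 - 7771) = 1/(-7772) = -1/7772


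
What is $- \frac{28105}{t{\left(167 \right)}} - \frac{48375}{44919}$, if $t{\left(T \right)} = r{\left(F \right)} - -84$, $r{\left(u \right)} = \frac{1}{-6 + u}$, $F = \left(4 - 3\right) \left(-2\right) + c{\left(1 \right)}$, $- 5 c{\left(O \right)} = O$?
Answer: $- \frac{5769638880}{17164049} \approx -336.15$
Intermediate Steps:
$c{\left(O \right)} = - \frac{O}{5}$
$F = - \frac{11}{5}$ ($F = \left(4 - 3\right) \left(-2\right) - \frac{1}{5} = 1 \left(-2\right) - \frac{1}{5} = -2 - \frac{1}{5} = - \frac{11}{5} \approx -2.2$)
$t{\left(T \right)} = \frac{3439}{41}$ ($t{\left(T \right)} = \frac{1}{-6 - \frac{11}{5}} - -84 = \frac{1}{- \frac{41}{5}} + 84 = - \frac{5}{41} + 84 = \frac{3439}{41}$)
$- \frac{28105}{t{\left(167 \right)}} - \frac{48375}{44919} = - \frac{28105}{\frac{3439}{41}} - \frac{48375}{44919} = \left(-28105\right) \frac{41}{3439} - \frac{5375}{4991} = - \frac{1152305}{3439} - \frac{5375}{4991} = - \frac{5769638880}{17164049}$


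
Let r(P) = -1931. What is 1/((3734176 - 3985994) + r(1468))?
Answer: -1/253749 ≈ -3.9409e-6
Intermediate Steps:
1/((3734176 - 3985994) + r(1468)) = 1/((3734176 - 3985994) - 1931) = 1/(-251818 - 1931) = 1/(-253749) = -1/253749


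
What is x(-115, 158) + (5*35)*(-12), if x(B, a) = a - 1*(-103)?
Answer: -1839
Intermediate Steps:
x(B, a) = 103 + a (x(B, a) = a + 103 = 103 + a)
x(-115, 158) + (5*35)*(-12) = (103 + 158) + (5*35)*(-12) = 261 + 175*(-12) = 261 - 2100 = -1839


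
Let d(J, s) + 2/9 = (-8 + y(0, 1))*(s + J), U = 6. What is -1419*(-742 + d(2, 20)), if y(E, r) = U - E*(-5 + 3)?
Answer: 3346948/3 ≈ 1.1157e+6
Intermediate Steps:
y(E, r) = 6 + 2*E (y(E, r) = 6 - E*(-5 + 3) = 6 - E*(-2) = 6 - (-2)*E = 6 + 2*E)
d(J, s) = -2/9 - 2*J - 2*s (d(J, s) = -2/9 + (-8 + (6 + 2*0))*(s + J) = -2/9 + (-8 + (6 + 0))*(J + s) = -2/9 + (-8 + 6)*(J + s) = -2/9 - 2*(J + s) = -2/9 + (-2*J - 2*s) = -2/9 - 2*J - 2*s)
-1419*(-742 + d(2, 20)) = -1419*(-742 + (-2/9 - 2*2 - 2*20)) = -1419*(-742 + (-2/9 - 4 - 40)) = -1419*(-742 - 398/9) = -1419*(-7076/9) = 3346948/3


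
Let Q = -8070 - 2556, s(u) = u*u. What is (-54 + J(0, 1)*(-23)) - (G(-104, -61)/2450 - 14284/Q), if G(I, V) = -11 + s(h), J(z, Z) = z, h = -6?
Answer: -4117375/74382 ≈ -55.354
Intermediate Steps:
s(u) = u²
G(I, V) = 25 (G(I, V) = -11 + (-6)² = -11 + 36 = 25)
Q = -10626
(-54 + J(0, 1)*(-23)) - (G(-104, -61)/2450 - 14284/Q) = (-54 + 0*(-23)) - (25/2450 - 14284/(-10626)) = (-54 + 0) - (25*(1/2450) - 14284*(-1/10626)) = -54 - (1/98 + 7142/5313) = -54 - 1*100747/74382 = -54 - 100747/74382 = -4117375/74382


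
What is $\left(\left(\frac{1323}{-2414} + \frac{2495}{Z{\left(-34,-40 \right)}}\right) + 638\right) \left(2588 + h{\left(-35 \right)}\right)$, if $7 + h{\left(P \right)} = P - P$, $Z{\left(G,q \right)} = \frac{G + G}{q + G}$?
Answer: $\frac{10444241047}{1207} \approx 8.6531 \cdot 10^{6}$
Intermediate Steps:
$Z{\left(G,q \right)} = \frac{2 G}{G + q}$
$h{\left(P \right)} = -7$ ($h{\left(P \right)} = -7 + \left(P - P\right) = -7 + 0 = -7$)
$\left(\left(\frac{1323}{-2414} + \frac{2495}{Z{\left(-34,-40 \right)}}\right) + 638\right) \left(2588 + h{\left(-35 \right)}\right) = \left(\left(\frac{1323}{-2414} + \frac{2495}{2 \left(-34\right) \frac{1}{-34 - 40}}\right) + 638\right) \left(2588 - 7\right) = \left(\left(1323 \left(- \frac{1}{2414}\right) + \frac{2495}{2 \left(-34\right) \frac{1}{-74}}\right) + 638\right) 2581 = \left(\left(- \frac{1323}{2414} + \frac{2495}{2 \left(-34\right) \left(- \frac{1}{74}\right)}\right) + 638\right) 2581 = \left(\left(- \frac{1323}{2414} + \frac{2495}{\frac{34}{37}}\right) + 638\right) 2581 = \left(\left(- \frac{1323}{2414} + 2495 \cdot \frac{37}{34}\right) + 638\right) 2581 = \left(\left(- \frac{1323}{2414} + \frac{92315}{34}\right) + 638\right) 2581 = \left(\frac{3276521}{1207} + 638\right) 2581 = \frac{4046587}{1207} \cdot 2581 = \frac{10444241047}{1207}$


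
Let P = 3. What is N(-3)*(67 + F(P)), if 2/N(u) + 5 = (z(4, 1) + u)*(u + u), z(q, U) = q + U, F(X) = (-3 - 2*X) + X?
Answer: -122/17 ≈ -7.1765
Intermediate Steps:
F(X) = -3 - X
z(q, U) = U + q
N(u) = 2/(-5 + 2*u*(5 + u)) (N(u) = 2/(-5 + ((1 + 4) + u)*(u + u)) = 2/(-5 + (5 + u)*(2*u)) = 2/(-5 + 2*u*(5 + u)))
N(-3)*(67 + F(P)) = (2/(-5 + 2*(-3)² + 10*(-3)))*(67 + (-3 - 1*3)) = (2/(-5 + 2*9 - 30))*(67 + (-3 - 3)) = (2/(-5 + 18 - 30))*(67 - 6) = (2/(-17))*61 = (2*(-1/17))*61 = -2/17*61 = -122/17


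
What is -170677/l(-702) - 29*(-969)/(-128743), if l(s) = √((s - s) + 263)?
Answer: -28101/128743 - 170677*√263/263 ≈ -10525.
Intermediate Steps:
l(s) = √263 (l(s) = √(0 + 263) = √263)
-170677/l(-702) - 29*(-969)/(-128743) = -170677*√263/263 - 29*(-969)/(-128743) = -170677*√263/263 + 28101*(-1/128743) = -170677*√263/263 - 28101/128743 = -28101/128743 - 170677*√263/263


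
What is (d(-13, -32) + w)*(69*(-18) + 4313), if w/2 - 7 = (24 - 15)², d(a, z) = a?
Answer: 500573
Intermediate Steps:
w = 176 (w = 14 + 2*(24 - 15)² = 14 + 2*9² = 14 + 2*81 = 14 + 162 = 176)
(d(-13, -32) + w)*(69*(-18) + 4313) = (-13 + 176)*(69*(-18) + 4313) = 163*(-1242 + 4313) = 163*3071 = 500573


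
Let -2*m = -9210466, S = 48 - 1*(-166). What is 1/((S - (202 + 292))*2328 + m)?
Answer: 1/3953393 ≈ 2.5295e-7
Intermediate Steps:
S = 214 (S = 48 + 166 = 214)
m = 4605233 (m = -½*(-9210466) = 4605233)
1/((S - (202 + 292))*2328 + m) = 1/((214 - (202 + 292))*2328 + 4605233) = 1/((214 - 1*494)*2328 + 4605233) = 1/((214 - 494)*2328 + 4605233) = 1/(-280*2328 + 4605233) = 1/(-651840 + 4605233) = 1/3953393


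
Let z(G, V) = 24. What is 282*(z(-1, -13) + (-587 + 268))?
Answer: -83190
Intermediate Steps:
282*(z(-1, -13) + (-587 + 268)) = 282*(24 + (-587 + 268)) = 282*(24 - 319) = 282*(-295) = -83190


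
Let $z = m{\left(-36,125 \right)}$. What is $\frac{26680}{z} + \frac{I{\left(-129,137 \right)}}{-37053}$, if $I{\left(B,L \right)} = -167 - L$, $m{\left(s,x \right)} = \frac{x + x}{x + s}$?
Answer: $\frac{8798316556}{926325} \approx 9498.1$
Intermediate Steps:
$m{\left(s,x \right)} = \frac{2 x}{s + x}$
$z = \frac{250}{89}$ ($z = 2 \cdot 125 \frac{1}{-36 + 125} = 2 \cdot 125 \cdot \frac{1}{89} = \frac{250}{89} \approx 2.809$)
$\frac{26680}{z} + \frac{I{\left(-129,137 \right)}}{-37053} = \frac{26680}{\frac{250}{89}} + \frac{-167 - 137}{-37053} = 26680 \cdot \frac{89}{250} + \left(-167 - 137\right) \left(- \frac{1}{37053}\right) = \frac{237452}{25} - - \frac{304}{37053} = \frac{237452}{25} + \frac{304}{37053} = \frac{8798316556}{926325}$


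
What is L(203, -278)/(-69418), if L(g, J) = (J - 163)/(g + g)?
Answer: 63/4026244 ≈ 1.5647e-5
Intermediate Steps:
L(g, J) = (-163 + J)/(2*g) (L(g, J) = (-163 + J)/((2*g)) = (-163 + J)*(1/(2*g)) = (-163 + J)/(2*g))
L(203, -278)/(-69418) = ((½)*(-163 - 278)/203)/(-69418) = ((½)*(1/203)*(-441))*(-1/69418) = -63/58*(-1/69418) = 63/4026244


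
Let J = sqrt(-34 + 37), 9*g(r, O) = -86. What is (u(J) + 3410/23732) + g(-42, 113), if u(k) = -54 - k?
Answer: -6772007/106794 - sqrt(3) ≈ -65.144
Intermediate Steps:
g(r, O) = -86/9 (g(r, O) = (1/9)*(-86) = -86/9)
J = sqrt(3) ≈ 1.7320
(u(J) + 3410/23732) + g(-42, 113) = ((-54 - sqrt(3)) + 3410/23732) - 86/9 = ((-54 - sqrt(3)) + 3410*(1/23732)) - 86/9 = ((-54 - sqrt(3)) + 1705/11866) - 86/9 = (-639059/11866 - sqrt(3)) - 86/9 = -6772007/106794 - sqrt(3)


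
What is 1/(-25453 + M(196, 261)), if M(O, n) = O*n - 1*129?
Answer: 1/25574 ≈ 3.9102e-5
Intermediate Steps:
M(O, n) = -129 + O*n (M(O, n) = O*n - 129 = -129 + O*n)
1/(-25453 + M(196, 261)) = 1/(-25453 + (-129 + 196*261)) = 1/(-25453 + (-129 + 51156)) = 1/(-25453 + 51027) = 1/25574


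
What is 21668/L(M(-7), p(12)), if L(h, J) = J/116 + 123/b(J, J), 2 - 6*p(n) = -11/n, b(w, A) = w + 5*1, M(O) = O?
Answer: 71483598720/73979137 ≈ 966.27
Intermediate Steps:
b(w, A) = 5 + w (b(w, A) = w + 5 = 5 + w)
p(n) = 1/3 + 11/(6*n) (p(n) = 1/3 - (-11)/(6*n) = 1/3 + 11/(6*n))
L(h, J) = 123/(5 + J) + J/116 (L(h, J) = J/116 + 123/(5 + J) = 123/(5 + J) + J/116)
21668/L(M(-7), p(12)) = 21668/(((14268 + ((1/6)*(11 + 2*12)/12)*(5 + (1/6)*(11 + 2*12)/12))/(116*(5 + (1/6)*(11 + 2*12)/12)))) = 21668/(((14268 + ((1/6)*(1/12)*(11 + 24))*(5 + (1/6)*(1/12)*(11 + 24)))/(116*(5 + (1/6)*(1/12)*(11 + 24))))) = 21668/(((14268 + ((1/6)*(1/12)*35)*(5 + (1/6)*(1/12)*35))/(116*(5 + (1/6)*(1/12)*35)))) = 21668/(((14268 + 35*(5 + 35/72)/72)/(116*(5 + 35/72)))) = 21668/(((14268 + (35/72)*(395/72))/(116*(395/72)))) = 21668/(((1/116)*(72/395)*(14268 + 13825/5184))) = 21668/(((1/116)*(72/395)*(73979137/5184))) = 21668/(73979137/3299040) = 21668*(3299040/73979137) = 71483598720/73979137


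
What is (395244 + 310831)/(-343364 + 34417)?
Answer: -706075/308947 ≈ -2.2854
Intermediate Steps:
(395244 + 310831)/(-343364 + 34417) = 706075/(-308947) = 706075*(-1/308947) = -706075/308947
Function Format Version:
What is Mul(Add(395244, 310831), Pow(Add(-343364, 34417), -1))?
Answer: Rational(-706075, 308947) ≈ -2.2854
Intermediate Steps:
Mul(Add(395244, 310831), Pow(Add(-343364, 34417), -1)) = Mul(706075, Pow(-308947, -1)) = Mul(706075, Rational(-1, 308947)) = Rational(-706075, 308947)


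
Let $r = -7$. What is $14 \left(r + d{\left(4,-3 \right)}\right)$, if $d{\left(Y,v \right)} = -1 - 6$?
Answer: $-196$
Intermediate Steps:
$d{\left(Y,v \right)} = -7$ ($d{\left(Y,v \right)} = -1 - 6 = -7$)
$14 \left(r + d{\left(4,-3 \right)}\right) = 14 \left(-7 - 7\right) = 14 \left(-14\right) = -196$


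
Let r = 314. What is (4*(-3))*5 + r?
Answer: 254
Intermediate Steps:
(4*(-3))*5 + r = (4*(-3))*5 + 314 = -12*5 + 314 = -60 + 314 = 254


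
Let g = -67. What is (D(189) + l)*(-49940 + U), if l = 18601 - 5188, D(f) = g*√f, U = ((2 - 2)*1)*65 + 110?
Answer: -668369790 + 10015830*√21 ≈ -6.2247e+8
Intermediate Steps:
U = 110 (U = (0*1)*65 + 110 = 0*65 + 110 = 0 + 110 = 110)
D(f) = -67*√f
l = 13413
(D(189) + l)*(-49940 + U) = (-201*√21 + 13413)*(-49940 + 110) = (-201*√21 + 13413)*(-49830) = (13413 - 201*√21)*(-49830) = -668369790 + 10015830*√21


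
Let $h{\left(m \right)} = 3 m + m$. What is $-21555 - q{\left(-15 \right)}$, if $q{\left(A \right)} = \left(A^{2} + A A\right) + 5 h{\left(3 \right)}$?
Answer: $-22065$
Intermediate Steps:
$h{\left(m \right)} = 4 m$
$q{\left(A \right)} = 60 + 2 A^{2}$ ($q{\left(A \right)} = \left(A^{2} + A A\right) + 5 \cdot 4 \cdot 3 = \left(A^{2} + A^{2}\right) + 5 \cdot 12 = 2 A^{2} + 60 = 60 + 2 A^{2}$)
$-21555 - q{\left(-15 \right)} = -21555 - \left(60 + 2 \left(-15\right)^{2}\right) = -21555 - \left(60 + 2 \cdot 225\right) = -21555 - \left(60 + 450\right) = -21555 - 510 = -22065$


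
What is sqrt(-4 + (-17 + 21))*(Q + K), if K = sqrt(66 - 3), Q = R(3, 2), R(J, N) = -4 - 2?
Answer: 0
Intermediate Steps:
R(J, N) = -6
Q = -6
K = 3*sqrt(7) (K = sqrt(63) = 3*sqrt(7) ≈ 7.9373)
sqrt(-4 + (-17 + 21))*(Q + K) = sqrt(-4 + (-17 + 21))*(-6 + 3*sqrt(7)) = sqrt(-4 + 4)*(-6 + 3*sqrt(7)) = sqrt(0)*(-6 + 3*sqrt(7)) = 0*(-6 + 3*sqrt(7)) = 0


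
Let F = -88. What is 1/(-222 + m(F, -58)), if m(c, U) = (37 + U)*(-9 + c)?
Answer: 1/1815 ≈ 0.00055096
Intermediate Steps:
m(c, U) = (-9 + c)*(37 + U)
1/(-222 + m(F, -58)) = 1/(-222 + (-333 - 9*(-58) + 37*(-88) - 58*(-88))) = 1/(-222 + (-333 + 522 - 3256 + 5104)) = 1/(-222 + 2037) = 1/1815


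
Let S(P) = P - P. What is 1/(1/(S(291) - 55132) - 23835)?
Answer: -55132/1314071221 ≈ -4.1955e-5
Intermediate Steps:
S(P) = 0
1/(1/(S(291) - 55132) - 23835) = 1/(1/(0 - 55132) - 23835) = 1/(1/(-55132) - 23835) = 1/(-1/55132 - 23835) = 1/(-1314071221/55132) = -55132/1314071221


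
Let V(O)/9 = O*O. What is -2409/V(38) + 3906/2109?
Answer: 267145/160284 ≈ 1.6667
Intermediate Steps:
V(O) = 9*O² (V(O) = 9*(O*O) = 9*O²)
-2409/V(38) + 3906/2109 = -2409/(9*38²) + 3906/2109 = -2409/(9*1444) + 3906*(1/2109) = -2409/12996 + 1302/703 = -2409*1/12996 + 1302/703 = -803/4332 + 1302/703 = 267145/160284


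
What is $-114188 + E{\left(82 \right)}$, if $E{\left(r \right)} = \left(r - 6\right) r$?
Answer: $-107956$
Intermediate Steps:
$E{\left(r \right)} = r \left(-6 + r\right)$ ($E{\left(r \right)} = \left(-6 + r\right) r = r \left(-6 + r\right)$)
$-114188 + E{\left(82 \right)} = -114188 + 82 \left(-6 + 82\right) = -114188 + 82 \cdot 76 = -114188 + 6232 = -107956$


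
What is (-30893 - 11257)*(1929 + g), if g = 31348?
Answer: -1402625550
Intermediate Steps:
(-30893 - 11257)*(1929 + g) = (-30893 - 11257)*(1929 + 31348) = -42150*33277 = -1402625550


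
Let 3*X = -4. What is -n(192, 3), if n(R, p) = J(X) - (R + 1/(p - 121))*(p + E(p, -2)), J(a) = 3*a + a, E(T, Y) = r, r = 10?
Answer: 885433/354 ≈ 2501.2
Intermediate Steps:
X = -4/3 (X = (⅓)*(-4) = -4/3 ≈ -1.3333)
E(T, Y) = 10
J(a) = 4*a
n(R, p) = -16/3 - (10 + p)*(R + 1/(-121 + p)) (n(R, p) = 4*(-4/3) - (R + 1/(p - 121))*(p + 10) = -16/3 - (R + 1/(-121 + p))*(10 + p) = -16/3 - (10 + p)*(R + 1/(-121 + p)))
-n(192, 3) = -(1906 - 19*3 + 3630*192 - 3*192*3² + 333*192*3)/(3*(-121 + 3)) = -(1906 - 57 + 696960 - 3*192*9 + 191808)/(3*(-118)) = -(-1)*(1906 - 57 + 696960 - 5184 + 191808)/(3*118) = -(-1)*885433/(3*118) = -1*(-885433/354) = 885433/354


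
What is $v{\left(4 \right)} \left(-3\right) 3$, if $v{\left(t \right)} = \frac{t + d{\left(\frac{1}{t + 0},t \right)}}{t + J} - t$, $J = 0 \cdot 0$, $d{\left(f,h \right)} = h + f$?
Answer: $\frac{279}{16} \approx 17.438$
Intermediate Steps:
$d{\left(f,h \right)} = f + h$
$J = 0$
$v{\left(t \right)} = - t + \frac{\frac{1}{t} + 2 t}{t}$ ($v{\left(t \right)} = \frac{t + \left(\frac{1}{t + 0} + t\right)}{t + 0} - t = \frac{t + \left(\frac{1}{t} + t\right)}{t} - t = \frac{t + \left(t + \frac{1}{t}\right)}{t} - t = \frac{\frac{1}{t} + 2 t}{t} - t = - t + \frac{\frac{1}{t} + 2 t}{t}$)
$v{\left(4 \right)} \left(-3\right) 3 = \left(2 + \frac{1}{16} - 4\right) \left(-3\right) 3 = \left(- \frac{31}{16}\right) \left(-3\right) 3 = \frac{93}{16} \cdot 3 = \frac{279}{16}$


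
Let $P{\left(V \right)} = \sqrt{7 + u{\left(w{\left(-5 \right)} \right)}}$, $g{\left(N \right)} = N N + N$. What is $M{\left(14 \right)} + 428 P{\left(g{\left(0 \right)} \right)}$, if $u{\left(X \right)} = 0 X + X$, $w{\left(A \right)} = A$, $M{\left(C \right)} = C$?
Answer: $14 + 428 \sqrt{2} \approx 619.28$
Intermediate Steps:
$u{\left(X \right)} = X$ ($u{\left(X \right)} = 0 + X = X$)
$g{\left(N \right)} = N + N^{2}$ ($g{\left(N \right)} = N^{2} + N = N + N^{2}$)
$P{\left(V \right)} = \sqrt{2}$ ($P{\left(V \right)} = \sqrt{7 - 5} = \sqrt{2}$)
$M{\left(14 \right)} + 428 P{\left(g{\left(0 \right)} \right)} = 14 + 428 \sqrt{2}$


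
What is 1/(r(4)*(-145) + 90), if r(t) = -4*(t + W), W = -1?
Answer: 1/1830 ≈ 0.00054645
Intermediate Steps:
r(t) = 4 - 4*t (r(t) = -4*(t - 1) = -4*(-1 + t) = 4 - 4*t)
1/(r(4)*(-145) + 90) = 1/((4 - 4*4)*(-145) + 90) = 1/((4 - 16)*(-145) + 90) = 1/(-12*(-145) + 90) = 1/(1740 + 90) = 1/1830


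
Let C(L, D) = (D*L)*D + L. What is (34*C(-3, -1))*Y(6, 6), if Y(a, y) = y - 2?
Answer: -816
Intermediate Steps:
C(L, D) = L + L*D² (C(L, D) = L*D² + L = L + L*D²)
Y(a, y) = -2 + y
(34*C(-3, -1))*Y(6, 6) = (34*(-3*(1 + (-1)²)))*(-2 + 6) = (34*(-3*(1 + 1)))*4 = (34*(-3*2))*4 = (34*(-6))*4 = -204*4 = -816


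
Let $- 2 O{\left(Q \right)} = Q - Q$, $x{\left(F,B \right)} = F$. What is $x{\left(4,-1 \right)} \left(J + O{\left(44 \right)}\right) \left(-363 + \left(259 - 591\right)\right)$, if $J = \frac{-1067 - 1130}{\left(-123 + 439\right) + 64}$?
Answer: $\frac{305383}{19} \approx 16073.0$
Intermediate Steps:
$O{\left(Q \right)} = 0$ ($O{\left(Q \right)} = - \frac{Q - Q}{2} = \left(- \frac{1}{2}\right) 0 = 0$)
$J = - \frac{2197}{380}$ ($J = - \frac{2197}{316 + 64} = - \frac{2197}{380} \approx -5.7816$)
$x{\left(4,-1 \right)} \left(J + O{\left(44 \right)}\right) \left(-363 + \left(259 - 591\right)\right) = 4 \left(- \frac{2197}{380} + 0\right) \left(-363 + \left(259 - 591\right)\right) = 4 \left(- \frac{2197 \left(-363 + \left(259 - 591\right)\right)}{380}\right) = 4 \left(- \frac{2197 \left(-363 - 332\right)}{380}\right) = 4 \left(\left(- \frac{2197}{380}\right) \left(-695\right)\right) = 4 \cdot \frac{305383}{76} = \frac{305383}{19}$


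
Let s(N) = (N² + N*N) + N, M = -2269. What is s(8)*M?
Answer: -308584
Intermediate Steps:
s(N) = N + 2*N² (s(N) = (N² + N²) + N = 2*N² + N = N + 2*N²)
s(8)*M = (8*(1 + 2*8))*(-2269) = (8*(1 + 16))*(-2269) = (8*17)*(-2269) = 136*(-2269) = -308584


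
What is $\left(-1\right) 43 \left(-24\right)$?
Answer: $1032$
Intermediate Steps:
$\left(-1\right) 43 \left(-24\right) = \left(-43\right) \left(-24\right) = 1032$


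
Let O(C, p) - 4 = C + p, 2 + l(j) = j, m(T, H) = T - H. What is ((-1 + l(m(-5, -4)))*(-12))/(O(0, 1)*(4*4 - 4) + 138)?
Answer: 8/33 ≈ 0.24242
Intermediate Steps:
l(j) = -2 + j
O(C, p) = 4 + C + p (O(C, p) = 4 + (C + p) = 4 + C + p)
((-1 + l(m(-5, -4)))*(-12))/(O(0, 1)*(4*4 - 4) + 138) = ((-1 + (-2 + (-5 - 1*(-4))))*(-12))/((4 + 0 + 1)*(4*4 - 4) + 138) = ((-1 + (-2 + (-5 + 4)))*(-12))/(5*(16 - 4) + 138) = ((-1 + (-2 - 1))*(-12))/(5*12 + 138) = ((-1 - 3)*(-12))/(60 + 138) = (-4*(-12))/198 = (1/198)*48 = 8/33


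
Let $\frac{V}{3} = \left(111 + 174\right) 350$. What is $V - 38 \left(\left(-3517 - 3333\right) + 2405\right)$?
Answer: $468160$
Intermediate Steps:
$V = 299250$ ($V = 3 \left(111 + 174\right) 350 = 3 \cdot 285 \cdot 350 = 3 \cdot 99750 = 299250$)
$V - 38 \left(\left(-3517 - 3333\right) + 2405\right) = 299250 - 38 \left(\left(-3517 - 3333\right) + 2405\right) = 299250 - 38 \left(-6850 + 2405\right) = 299250 - -168910 = 299250 + 168910 = 468160$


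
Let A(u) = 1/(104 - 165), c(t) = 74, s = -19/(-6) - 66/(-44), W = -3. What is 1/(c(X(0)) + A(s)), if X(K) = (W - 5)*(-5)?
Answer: 61/4513 ≈ 0.013517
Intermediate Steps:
s = 14/3 (s = -19*(-⅙) - 66*(-1/44) = 19/6 + 3/2 = 14/3 ≈ 4.6667)
X(K) = 40 (X(K) = (-3 - 5)*(-5) = -8*(-5) = 40)
A(u) = -1/61 (A(u) = 1/(-61) = -1/61)
1/(c(X(0)) + A(s)) = 1/(74 - 1/61) = 1/(4513/61) = 61/4513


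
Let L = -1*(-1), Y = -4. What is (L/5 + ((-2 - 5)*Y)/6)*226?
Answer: 16498/15 ≈ 1099.9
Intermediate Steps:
L = 1
(L/5 + ((-2 - 5)*Y)/6)*226 = (1/5 + ((-2 - 5)*(-4))/6)*226 = (1*(⅕) - 7*(-4)*(⅙))*226 = (⅕ + 28*(⅙))*226 = (⅕ + 14/3)*226 = (73/15)*226 = 16498/15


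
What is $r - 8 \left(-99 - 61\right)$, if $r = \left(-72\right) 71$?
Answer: $-3832$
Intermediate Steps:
$r = -5112$
$r - 8 \left(-99 - 61\right) = -5112 - 8 \left(-99 - 61\right) = -5112 - -1280 = -5112 + 1280 = -3832$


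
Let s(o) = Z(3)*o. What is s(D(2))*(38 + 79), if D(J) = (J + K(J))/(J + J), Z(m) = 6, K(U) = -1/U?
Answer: 1053/4 ≈ 263.25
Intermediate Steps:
D(J) = (J - 1/J)/(2*J) (D(J) = (J - 1/J)/(J + J) = (J - 1/J)/((2*J)) = (J - 1/J)*(1/(2*J)) = (J - 1/J)/(2*J))
s(o) = 6*o
s(D(2))*(38 + 79) = (6*((1/2)*(-1 + 2**2)/2**2))*(38 + 79) = (6*((1/2)*(1/4)*(-1 + 4)))*117 = (6*((1/2)*(1/4)*3))*117 = (6*(3/8))*117 = (9/4)*117 = 1053/4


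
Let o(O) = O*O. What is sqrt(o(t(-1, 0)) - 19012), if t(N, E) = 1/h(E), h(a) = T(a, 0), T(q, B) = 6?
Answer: I*sqrt(684431)/6 ≈ 137.88*I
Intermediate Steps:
h(a) = 6
t(N, E) = 1/6
o(O) = O**2
sqrt(o(t(-1, 0)) - 19012) = sqrt((1/6)**2 - 19012) = sqrt(1/36 - 19012) = sqrt(-684431/36) = I*sqrt(684431)/6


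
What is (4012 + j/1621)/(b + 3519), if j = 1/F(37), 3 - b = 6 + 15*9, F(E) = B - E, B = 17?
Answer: 130069039/109612020 ≈ 1.1866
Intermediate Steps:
F(E) = 17 - E
b = -138 (b = 3 - (6 + 15*9) = 3 - (6 + 135) = 3 - 1*141 = 3 - 141 = -138)
j = -1/20 (j = 1/(17 - 1*37) = 1/(17 - 37) = 1/(-20) = -1/20 ≈ -0.050000)
(4012 + j/1621)/(b + 3519) = (4012 - 1/20/1621)/(-138 + 3519) = (4012 - 1/20*1/1621)/3381 = (4012 - 1/32420)*(1/3381) = (130069039/32420)*(1/3381) = 130069039/109612020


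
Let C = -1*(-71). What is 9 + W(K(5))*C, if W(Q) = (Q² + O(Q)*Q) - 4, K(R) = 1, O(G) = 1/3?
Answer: -541/3 ≈ -180.33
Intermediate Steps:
O(G) = ⅓
W(Q) = -4 + Q² + Q/3 (W(Q) = (Q² + Q/3) - 4 = -4 + Q² + Q/3)
C = 71
9 + W(K(5))*C = 9 + (-4 + 1² + (⅓)*1)*71 = 9 + (-4 + 1 + ⅓)*71 = 9 - 8/3*71 = 9 - 568/3 = -541/3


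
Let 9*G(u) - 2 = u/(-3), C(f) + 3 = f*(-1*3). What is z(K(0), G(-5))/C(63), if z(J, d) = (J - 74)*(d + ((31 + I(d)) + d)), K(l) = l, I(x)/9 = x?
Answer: 17723/1296 ≈ 13.675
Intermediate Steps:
I(x) = 9*x
C(f) = -3 - 3*f (C(f) = -3 + f*(-1*3) = -3 + f*(-3) = -3 - 3*f)
G(u) = 2/9 - u/27 (G(u) = 2/9 + (u/(-3))/9 = 2/9 + (u*(-⅓))/9 = 2/9 + (-u/3)/9 = 2/9 - u/27)
z(J, d) = (-74 + J)*(31 + 11*d) (z(J, d) = (J - 74)*(d + ((31 + 9*d) + d)) = (-74 + J)*(d + (31 + 10*d)) = (-74 + J)*(31 + 11*d))
z(K(0), G(-5))/C(63) = (-2294 - 814*(2/9 - 1/27*(-5)) + 31*0 + 11*0*(2/9 - 1/27*(-5)))/(-3 - 3*63) = (-2294 - 814*(2/9 + 5/27) + 0 + 11*0*(2/9 + 5/27))/(-3 - 189) = (-2294 - 814*11/27 + 0 + 11*0*(11/27))/(-192) = (-2294 - 8954/27 + 0 + 0)*(-1/192) = -70892/27*(-1/192) = 17723/1296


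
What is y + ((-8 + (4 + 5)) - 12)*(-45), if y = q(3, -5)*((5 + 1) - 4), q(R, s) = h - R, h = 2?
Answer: 493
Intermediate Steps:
q(R, s) = 2 - R
y = -2 (y = (2 - 1*3)*((5 + 1) - 4) = (2 - 3)*(6 - 4) = -1*2 = -2)
y + ((-8 + (4 + 5)) - 12)*(-45) = -2 + ((-8 + (4 + 5)) - 12)*(-45) = -2 + ((-8 + 9) - 12)*(-45) = -2 + (1 - 12)*(-45) = -2 - 11*(-45) = -2 + 495 = 493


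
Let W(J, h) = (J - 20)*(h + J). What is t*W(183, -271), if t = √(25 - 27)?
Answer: -14344*I*√2 ≈ -20285.0*I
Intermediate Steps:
W(J, h) = (-20 + J)*(J + h)
t = I*√2 (t = √(-2) = I*√2 ≈ 1.4142*I)
t*W(183, -271) = (I*√2)*(183² - 20*183 - 20*(-271) + 183*(-271)) = (I*√2)*(33489 - 3660 + 5420 - 49593) = (I*√2)*(-14344) = -14344*I*√2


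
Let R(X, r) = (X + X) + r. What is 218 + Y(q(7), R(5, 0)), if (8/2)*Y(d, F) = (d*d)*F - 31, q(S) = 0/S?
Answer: 841/4 ≈ 210.25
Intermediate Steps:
q(S) = 0
R(X, r) = r + 2*X (R(X, r) = 2*X + r = r + 2*X)
Y(d, F) = -31/4 + F*d²/4 (Y(d, F) = ((d*d)*F - 31)/4 = (d²*F - 31)/4 = (F*d² - 31)/4 = (-31 + F*d²)/4 = -31/4 + F*d²/4)
218 + Y(q(7), R(5, 0)) = 218 + (-31/4 + (¼)*(0 + 2*5)*0²) = 218 + (-31/4 + (¼)*(0 + 10)*0) = 218 + (-31/4 + (¼)*10*0) = 218 + (-31/4 + 0) = 218 - 31/4 = 841/4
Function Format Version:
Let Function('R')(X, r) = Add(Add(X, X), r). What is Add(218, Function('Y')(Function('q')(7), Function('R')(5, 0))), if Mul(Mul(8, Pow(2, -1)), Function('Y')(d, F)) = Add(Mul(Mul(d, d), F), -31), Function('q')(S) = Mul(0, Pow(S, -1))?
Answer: Rational(841, 4) ≈ 210.25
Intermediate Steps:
Function('q')(S) = 0
Function('R')(X, r) = Add(r, Mul(2, X)) (Function('R')(X, r) = Add(Mul(2, X), r) = Add(r, Mul(2, X)))
Function('Y')(d, F) = Add(Rational(-31, 4), Mul(Rational(1, 4), F, Pow(d, 2))) (Function('Y')(d, F) = Mul(Rational(1, 4), Add(Mul(Mul(d, d), F), -31)) = Mul(Rational(1, 4), Add(Mul(Pow(d, 2), F), -31)) = Mul(Rational(1, 4), Add(Mul(F, Pow(d, 2)), -31)) = Mul(Rational(1, 4), Add(-31, Mul(F, Pow(d, 2)))) = Add(Rational(-31, 4), Mul(Rational(1, 4), F, Pow(d, 2))))
Add(218, Function('Y')(Function('q')(7), Function('R')(5, 0))) = Add(218, Add(Rational(-31, 4), Mul(Rational(1, 4), Add(0, Mul(2, 5)), Pow(0, 2)))) = Add(218, Add(Rational(-31, 4), Mul(Rational(1, 4), Add(0, 10), 0))) = Add(218, Add(Rational(-31, 4), Mul(Rational(1, 4), 10, 0))) = Add(218, Add(Rational(-31, 4), 0)) = Add(218, Rational(-31, 4)) = Rational(841, 4)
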